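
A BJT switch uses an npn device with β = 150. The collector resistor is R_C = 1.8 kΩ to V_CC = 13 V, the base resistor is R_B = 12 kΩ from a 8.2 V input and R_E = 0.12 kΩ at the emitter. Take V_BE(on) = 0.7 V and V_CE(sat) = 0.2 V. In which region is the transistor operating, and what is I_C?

saturation; I_C ≈ 6.6 mA

Assume active: I_B = (8.2 − 0.7)/(12 + 151×0.12) = 0.249 mA, I_C = β·I_B = 37.4 mA.
Then V_CE = 13 − 37.4×1.8 − 37.6×0.12 = -58.7 V < 0.2 V — the active assumption fails.
Re-solve with V_CE = 0.2 V. KCL at the emitter: V_E/R_E = (V_BB−0.7−V_E)/R_B + (V_CC−0.2−V_E)/R_C, giving V_E = 0.862 V.
I_C = (V_CC − 0.2 − V_E)/R_C = (12.8 − 0.862)/1.8 = 6.63 mA.
Check: I_B = (7.5 − 0.862)/12 = 0.553 mA, and β·I_B = 83 mA > I_C, confirming saturation.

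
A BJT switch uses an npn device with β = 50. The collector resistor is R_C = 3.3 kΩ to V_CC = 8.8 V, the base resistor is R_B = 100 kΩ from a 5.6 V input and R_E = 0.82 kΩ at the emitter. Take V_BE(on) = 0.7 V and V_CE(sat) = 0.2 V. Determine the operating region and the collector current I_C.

Assume active. Base-emitter loop: I_B = (V_BB − V_BE)/(R_B + (β+1)R_E) = (5.6 − 0.7)/(100 + 51×0.82) = 0.0346 mA.
I_C = β·I_B = 50×0.0346 = 1.73 mA.
V_CE = V_CC − I_C·R_C − I_E·R_E = 8.8 − 1.73×3.3 − 1.76×0.82 = 1.65 V > V_CE(sat), so the active-region assumption holds.

active; I_C ≈ 1.7 mA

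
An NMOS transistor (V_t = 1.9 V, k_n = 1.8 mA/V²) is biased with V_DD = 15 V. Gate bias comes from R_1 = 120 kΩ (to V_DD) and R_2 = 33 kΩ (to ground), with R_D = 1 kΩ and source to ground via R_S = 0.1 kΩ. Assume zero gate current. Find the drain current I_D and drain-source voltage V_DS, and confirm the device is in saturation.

V_G = V_DD·R_2/(R_1+R_2) = 15×33/153 = 3.24 V.
Assume saturation: I_D = (k_n/2)(V_GS − V_t)² with V_GS = V_G − I_D·R_S = 3.24 − 0.1·I_D.
Substituting gives 0.009·I_D² − 1.24·I_D + 1.6 = 0, with roots I_D = 1.31 or 137 mA.
The root I_D = 137 mA gives V_GS = -10.4 V ≤ V_t, so take I_D = 1.31 mA.
Then V_GS = 3.1 V and V_DS = V_DD − I_D(R_D+R_S) = 15 − 1.31×1.1 = 13.6 V.
Saturation requires V_DS ≥ V_GS − V_t = 1.2 V; 13.6 ≥ 1.2 ✓.

I_D ≈ 1.3 mA, V_DS ≈ 14 V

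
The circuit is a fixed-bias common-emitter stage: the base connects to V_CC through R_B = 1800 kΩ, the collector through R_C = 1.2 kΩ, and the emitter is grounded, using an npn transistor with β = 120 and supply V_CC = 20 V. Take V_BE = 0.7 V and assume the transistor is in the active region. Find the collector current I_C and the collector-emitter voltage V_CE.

Base loop: V_CC = I_B·R_B + V_BE, so I_B = (20 − 0.7)/1800 kΩ = 0.0107 mA.
In the active region I_C = β·I_B = 120 × 0.0107 = 1.29 mA.
Collector loop: V_CE = V_CC − I_C·R_C = 20 − 1.29×1.2 = 18.5 V.
Since V_CE = 18.5 V > V_CE(sat) ≈ 0.2 V, the transistor is in the active region as assumed.

I_C ≈ 1.3 mA, V_CE ≈ 18 V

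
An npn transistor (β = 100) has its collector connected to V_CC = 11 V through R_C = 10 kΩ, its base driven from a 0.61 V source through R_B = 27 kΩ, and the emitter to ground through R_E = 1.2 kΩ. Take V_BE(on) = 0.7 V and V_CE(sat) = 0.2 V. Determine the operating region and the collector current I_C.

cutoff; I_C ≈ 0

V_BB = 0.61 V ≤ V_BE(on) = 0.7 V, so the base-emitter junction is not forward biased.
The transistor is in cutoff: I_B = I_C = 0.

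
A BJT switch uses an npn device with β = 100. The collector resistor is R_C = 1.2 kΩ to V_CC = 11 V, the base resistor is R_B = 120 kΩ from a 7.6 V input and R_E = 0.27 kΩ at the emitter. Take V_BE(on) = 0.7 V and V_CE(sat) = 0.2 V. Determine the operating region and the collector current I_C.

active; I_C ≈ 4.7 mA

Assume active. Base-emitter loop: I_B = (V_BB − V_BE)/(R_B + (β+1)R_E) = (7.6 − 0.7)/(120 + 101×0.27) = 0.0469 mA.
I_C = β·I_B = 100×0.0469 = 4.69 mA.
V_CE = V_CC − I_C·R_C − I_E·R_E = 11 − 4.69×1.2 − 4.73×0.27 = 4.1 V > V_CE(sat), so the active-region assumption holds.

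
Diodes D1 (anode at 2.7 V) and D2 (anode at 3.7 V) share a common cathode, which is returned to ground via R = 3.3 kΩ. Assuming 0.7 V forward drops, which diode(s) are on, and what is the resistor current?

Assume both conduct. Then node N would need to be at both 2.7−0.7 = 2 V and 3.7−0.7 = 3 V, which is impossible.
Assume only D2 conducts: V_N = 3.7 − 0.7 = 3 V, so I_R = 3/3.3 = 0.909 mA.
Check D1: its anode-to-cathode voltage is 2.7 − 3 = -0.3 V < 0.7 V, so it is off. The assumption is consistent.

Only D2 conducts; I_R ≈ 0.91 mA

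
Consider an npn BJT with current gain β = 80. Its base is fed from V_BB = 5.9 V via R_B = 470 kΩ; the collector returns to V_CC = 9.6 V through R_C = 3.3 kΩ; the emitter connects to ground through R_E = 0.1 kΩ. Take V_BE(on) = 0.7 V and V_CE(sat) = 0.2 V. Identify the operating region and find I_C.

Assume active. Base-emitter loop: I_B = (V_BB − V_BE)/(R_B + (β+1)R_E) = (5.9 − 0.7)/(470 + 81×0.1) = 0.0109 mA.
I_C = β·I_B = 80×0.0109 = 0.87 mA.
V_CE = V_CC − I_C·R_C − I_E·R_E = 9.6 − 0.87×3.3 − 0.881×0.1 = 6.64 V > V_CE(sat), so the active-region assumption holds.

active; I_C ≈ 0.87 mA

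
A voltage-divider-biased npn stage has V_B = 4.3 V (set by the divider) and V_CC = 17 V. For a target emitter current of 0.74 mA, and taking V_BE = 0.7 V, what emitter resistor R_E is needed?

V_E = V_B − V_BE = 4.3 − 0.7 = 3.6 V.
R_E = V_E / I_E = 3.6 / 0.74 = 4.86 kΩ.

R_E ≈ 4.9 kΩ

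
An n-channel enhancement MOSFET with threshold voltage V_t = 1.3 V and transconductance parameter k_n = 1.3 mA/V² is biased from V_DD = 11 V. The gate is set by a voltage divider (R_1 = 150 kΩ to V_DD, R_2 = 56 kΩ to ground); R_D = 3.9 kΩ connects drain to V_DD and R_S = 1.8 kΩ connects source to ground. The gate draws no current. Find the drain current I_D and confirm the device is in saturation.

V_G = V_DD·R_2/(R_1+R_2) = 11×56/206 = 2.99 V.
Assume saturation: I_D = (k_n/2)(V_GS − V_t)² with V_GS = V_G − I_D·R_S = 2.99 − 1.8·I_D.
Substituting gives 2.11·I_D² − 4.96·I_D + 1.86 = 0, with roots I_D = 0.468 or 1.89 mA.
The root I_D = 1.89 mA gives V_GS = -0.403 V ≤ V_t, so take I_D = 0.468 mA.
Then V_GS = 2.15 V and V_DS = V_DD − I_D(R_D+R_S) = 11 − 0.468×5.7 = 8.33 V.
Saturation requires V_DS ≥ V_GS − V_t = 0.848 V; 8.33 ≥ 0.848 ✓.

I_D ≈ 0.47 mA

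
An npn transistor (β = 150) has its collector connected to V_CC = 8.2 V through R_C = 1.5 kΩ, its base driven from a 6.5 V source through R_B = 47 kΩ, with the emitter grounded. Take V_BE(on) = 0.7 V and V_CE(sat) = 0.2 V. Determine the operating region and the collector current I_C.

Assume active: I_B = (6.5 − 0.7)/47 = 0.123 mA, giving I_C = β·I_B = 18.5 mA.
But then V_CE = 8.2 − 18.5×1.5 = -19.6 V < V_CE(sat) = 0.2 V — impossible in the active region.
So the transistor is saturated. With V_CE = 0.2 V, I_C = (V_CC − 0.2)/R_C = 8/1.5 = 5.33 mA.
Check: β·I_B = 18.5 mA > I_C = 5.33 mA, confirming saturation.

saturation; I_C ≈ 5.3 mA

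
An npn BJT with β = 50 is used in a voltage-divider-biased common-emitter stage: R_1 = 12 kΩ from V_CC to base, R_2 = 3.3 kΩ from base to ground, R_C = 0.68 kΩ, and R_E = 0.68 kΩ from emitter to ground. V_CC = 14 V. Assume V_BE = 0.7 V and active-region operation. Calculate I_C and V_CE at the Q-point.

I_C ≈ 3.1 mA, V_CE ≈ 9.7 V

Thevenize the base divider: V_Th = V_CC·R_2/(R_1+R_2) = 14×3.3/15.3 = 3.02 V, R_Th = R_1‖R_2 = 2.59 kΩ.
Base-emitter loop: V_Th = I_B·R_Th + V_BE + (β+1)I_B·R_E, so I_B = (3.02 − 0.7) / (2.59 + 51×0.68) = 0.0622 mA.
I_C = β·I_B = 50×0.0622 = 3.11 mA, and I_E = (β+1)I_B = 3.17 mA.
V_CE = V_CC − I_C·R_C − I_E·R_E = 14 − 3.11×0.68 − 3.17×0.68 = 9.73 V.
V_CE = 9.73 V > 0.2 V confirms active-region operation.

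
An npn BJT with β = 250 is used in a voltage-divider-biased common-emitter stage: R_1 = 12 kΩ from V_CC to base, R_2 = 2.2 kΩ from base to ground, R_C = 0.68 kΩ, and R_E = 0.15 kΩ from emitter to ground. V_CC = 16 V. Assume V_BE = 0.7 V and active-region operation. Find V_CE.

V_CE ≈ 6.7 V

Thevenize the base divider: V_Th = V_CC·R_2/(R_1+R_2) = 16×2.2/14.2 = 2.48 V, R_Th = R_1‖R_2 = 1.86 kΩ.
Base-emitter loop: V_Th = I_B·R_Th + V_BE + (β+1)I_B·R_E, so I_B = (2.48 − 0.7) / (1.86 + 251×0.15) = 0.045 mA.
I_C = β·I_B = 250×0.045 = 11.3 mA, and I_E = (β+1)I_B = 11.3 mA.
V_CE = V_CC − I_C·R_C − I_E·R_E = 16 − 11.3×0.68 − 11.3×0.15 = 6.65 V.
V_CE = 6.65 V > 0.2 V confirms active-region operation.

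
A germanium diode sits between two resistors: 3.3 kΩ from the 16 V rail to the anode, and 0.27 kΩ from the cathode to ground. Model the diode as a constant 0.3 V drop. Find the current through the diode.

The two resistors are in series with the diode, so KVL gives 16 = I·3.3 + 0.3 + I·0.27.
I = (16 − 0.3) / (3.3 + 0.27) kΩ = 15.7 / 3.57 = 4.4 mA.

I ≈ 4.4 mA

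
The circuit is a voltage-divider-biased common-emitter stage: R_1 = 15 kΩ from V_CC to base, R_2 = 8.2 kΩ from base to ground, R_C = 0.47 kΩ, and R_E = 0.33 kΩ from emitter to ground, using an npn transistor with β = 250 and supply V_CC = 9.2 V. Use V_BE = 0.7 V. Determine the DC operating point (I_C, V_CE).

Thevenize the base divider: V_Th = V_CC·R_2/(R_1+R_2) = 9.2×8.2/23.2 = 3.25 V, R_Th = R_1‖R_2 = 5.3 kΩ.
Base-emitter loop: V_Th = I_B·R_Th + V_BE + (β+1)I_B·R_E, so I_B = (3.25 − 0.7) / (5.3 + 251×0.33) = 0.029 mA.
I_C = β·I_B = 250×0.029 = 7.24 mA, and I_E = (β+1)I_B = 7.27 mA.
V_CE = V_CC − I_C·R_C − I_E·R_E = 9.2 − 7.24×0.47 − 7.27×0.33 = 3.4 V.
V_CE = 3.4 V > 0.2 V confirms active-region operation.

I_C ≈ 7.2 mA, V_CE ≈ 3.4 V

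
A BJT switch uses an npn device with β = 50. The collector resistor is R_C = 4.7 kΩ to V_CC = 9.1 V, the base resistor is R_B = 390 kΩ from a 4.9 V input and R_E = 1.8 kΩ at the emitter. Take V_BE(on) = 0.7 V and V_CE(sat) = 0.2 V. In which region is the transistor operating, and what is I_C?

active; I_C ≈ 0.44 mA

Assume active. Base-emitter loop: I_B = (V_BB − V_BE)/(R_B + (β+1)R_E) = (4.9 − 0.7)/(390 + 51×1.8) = 0.00872 mA.
I_C = β·I_B = 50×0.00872 = 0.436 mA.
V_CE = V_CC − I_C·R_C − I_E·R_E = 9.1 − 0.436×4.7 − 0.445×1.8 = 6.25 V > V_CE(sat), so the active-region assumption holds.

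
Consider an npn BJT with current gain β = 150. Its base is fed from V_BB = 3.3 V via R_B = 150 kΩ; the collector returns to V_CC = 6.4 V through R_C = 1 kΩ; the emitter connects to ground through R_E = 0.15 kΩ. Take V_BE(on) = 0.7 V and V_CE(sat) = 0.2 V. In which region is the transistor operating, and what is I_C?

active; I_C ≈ 2.3 mA

Assume active. Base-emitter loop: I_B = (V_BB − V_BE)/(R_B + (β+1)R_E) = (3.3 − 0.7)/(150 + 151×0.15) = 0.0151 mA.
I_C = β·I_B = 150×0.0151 = 2.26 mA.
V_CE = V_CC − I_C·R_C − I_E·R_E = 6.4 − 2.26×1 − 2.27×0.15 = 3.8 V > V_CE(sat), so the active-region assumption holds.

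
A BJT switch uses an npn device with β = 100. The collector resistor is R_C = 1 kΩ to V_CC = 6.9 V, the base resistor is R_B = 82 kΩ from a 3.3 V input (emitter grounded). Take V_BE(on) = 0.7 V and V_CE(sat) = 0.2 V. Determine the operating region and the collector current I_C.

active; I_C ≈ 3.2 mA

Assume active. Base-emitter loop: I_B = (V_BB − V_BE)/R_B = (3.3 − 0.7)/82 = 0.0317 mA.
I_C = β·I_B = 100×0.0317 = 3.17 mA.
V_CE = V_CC − I_C·R_C = 6.9 − 3.17×1 = 3.73 V > V_CE(sat), so the active-region assumption holds.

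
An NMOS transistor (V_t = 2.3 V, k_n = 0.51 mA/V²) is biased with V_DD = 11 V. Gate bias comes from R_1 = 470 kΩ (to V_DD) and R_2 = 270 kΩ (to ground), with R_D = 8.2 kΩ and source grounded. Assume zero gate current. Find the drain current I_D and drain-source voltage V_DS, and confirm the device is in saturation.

V_G = V_DD·R_2/(R_1+R_2) = 11×270/740 = 4.01 V. With the source grounded, V_GS = V_G = 4.01 V.
Assume saturation: I_D = (k_n/2)(V_GS − V_t)² = (0.51/2)×(4.01 − 2.3)² = 0.255×1.71² = 0.749 mA.
V_DS = V_DD − I_D·R_D = 11 − 0.749×8.2 = 4.86 V.
Saturation requires V_DS ≥ V_GS − V_t = 1.71 V; 4.86 ≥ 1.71 ✓.

I_D ≈ 0.75 mA, V_DS ≈ 4.9 V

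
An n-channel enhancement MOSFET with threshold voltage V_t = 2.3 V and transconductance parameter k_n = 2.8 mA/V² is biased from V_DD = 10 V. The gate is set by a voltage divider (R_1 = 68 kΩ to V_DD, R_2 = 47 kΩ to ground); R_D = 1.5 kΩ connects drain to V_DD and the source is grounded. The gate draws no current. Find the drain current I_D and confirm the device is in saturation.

I_D ≈ 4.5 mA

V_G = V_DD·R_2/(R_1+R_2) = 10×47/115 = 4.09 V. With the source grounded, V_GS = V_G = 4.09 V.
Assume saturation: I_D = (k_n/2)(V_GS − V_t)² = (2.8/2)×(4.09 − 2.3)² = 1.4×1.79² = 4.47 mA.
V_DS = V_DD − I_D·R_D = 10 − 4.47×1.5 = 3.29 V.
Saturation requires V_DS ≥ V_GS − V_t = 1.79 V; 3.29 ≥ 1.79 ✓.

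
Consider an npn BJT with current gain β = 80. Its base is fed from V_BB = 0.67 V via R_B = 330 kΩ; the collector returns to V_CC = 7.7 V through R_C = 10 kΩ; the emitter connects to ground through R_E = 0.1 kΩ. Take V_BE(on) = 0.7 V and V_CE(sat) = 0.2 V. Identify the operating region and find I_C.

cutoff; I_C ≈ 0

V_BB = 0.67 V ≤ V_BE(on) = 0.7 V, so the base-emitter junction is not forward biased.
The transistor is in cutoff: I_B = I_C = 0.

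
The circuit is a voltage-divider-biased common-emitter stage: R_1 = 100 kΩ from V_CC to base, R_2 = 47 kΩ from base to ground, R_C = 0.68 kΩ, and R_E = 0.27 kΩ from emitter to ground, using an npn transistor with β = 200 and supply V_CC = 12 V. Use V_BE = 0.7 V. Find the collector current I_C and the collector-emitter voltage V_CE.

I_C ≈ 7.3 mA, V_CE ≈ 5.1 V

Thevenize the base divider: V_Th = V_CC·R_2/(R_1+R_2) = 12×47/147 = 3.84 V, R_Th = R_1‖R_2 = 32 kΩ.
Base-emitter loop: V_Th = I_B·R_Th + V_BE + (β+1)I_B·R_E, so I_B = (3.84 − 0.7) / (32 + 201×0.27) = 0.0364 mA.
I_C = β·I_B = 200×0.0364 = 7.27 mA, and I_E = (β+1)I_B = 7.31 mA.
V_CE = V_CC − I_C·R_C − I_E·R_E = 12 − 7.27×0.68 − 7.31×0.27 = 5.08 V.
V_CE = 5.08 V > 0.2 V confirms active-region operation.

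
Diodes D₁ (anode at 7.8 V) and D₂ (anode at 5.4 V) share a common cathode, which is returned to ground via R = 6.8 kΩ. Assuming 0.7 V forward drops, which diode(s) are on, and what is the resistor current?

Only D₁ conducts; I_R ≈ 1 mA

Assume both conduct. Then node N would need to be at both 7.8−0.7 = 7.1 V and 5.4−0.7 = 4.7 V, which is impossible.
Assume only D₁ conducts: V_N = 7.8 − 0.7 = 7.1 V, so I_R = 7.1/6.8 = 1.04 mA.
Check D₂: its anode-to-cathode voltage is 5.4 − 7.1 = -1.7 V < 0.7 V, so it is off. The assumption is consistent.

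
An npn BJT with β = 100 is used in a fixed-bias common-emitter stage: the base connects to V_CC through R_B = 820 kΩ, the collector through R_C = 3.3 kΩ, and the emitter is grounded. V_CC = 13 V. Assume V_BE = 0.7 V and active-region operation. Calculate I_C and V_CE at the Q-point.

I_C ≈ 1.5 mA, V_CE ≈ 8.1 V

Base loop: V_CC = I_B·R_B + V_BE, so I_B = (13 − 0.7)/820 kΩ = 0.015 mA.
In the active region I_C = β·I_B = 100 × 0.015 = 1.5 mA.
Collector loop: V_CE = V_CC − I_C·R_C = 13 − 1.5×3.3 = 8.05 V.
Since V_CE = 8.05 V > V_CE(sat) ≈ 0.2 V, the transistor is in the active region as assumed.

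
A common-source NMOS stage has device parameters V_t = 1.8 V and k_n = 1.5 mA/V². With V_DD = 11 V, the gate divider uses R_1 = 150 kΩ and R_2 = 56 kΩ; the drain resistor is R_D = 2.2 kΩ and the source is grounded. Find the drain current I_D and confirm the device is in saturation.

I_D ≈ 1.1 mA

V_G = V_DD·R_2/(R_1+R_2) = 11×56/206 = 2.99 V. With the source grounded, V_GS = V_G = 2.99 V.
Assume saturation: I_D = (k_n/2)(V_GS − V_t)² = (1.5/2)×(2.99 − 1.8)² = 0.75×1.19² = 1.06 mA.
V_DS = V_DD − I_D·R_D = 11 − 1.06×2.2 = 8.66 V.
Saturation requires V_DS ≥ V_GS − V_t = 1.19 V; 8.66 ≥ 1.19 ✓.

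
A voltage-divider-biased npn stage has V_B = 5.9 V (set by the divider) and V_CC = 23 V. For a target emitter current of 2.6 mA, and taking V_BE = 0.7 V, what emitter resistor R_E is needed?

R_E ≈ 2 kΩ

V_E = V_B − V_BE = 5.9 − 0.7 = 5.2 V.
R_E = V_E / I_E = 5.2 / 2.6 = 2 kΩ.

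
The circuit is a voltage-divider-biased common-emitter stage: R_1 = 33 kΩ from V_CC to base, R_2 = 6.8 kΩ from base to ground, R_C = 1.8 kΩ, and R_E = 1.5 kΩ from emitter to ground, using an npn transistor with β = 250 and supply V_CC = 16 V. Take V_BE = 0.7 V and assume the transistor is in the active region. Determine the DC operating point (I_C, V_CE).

I_C ≈ 1.3 mA, V_CE ≈ 12 V

Thevenize the base divider: V_Th = V_CC·R_2/(R_1+R_2) = 16×6.8/39.8 = 2.73 V, R_Th = R_1‖R_2 = 5.64 kΩ.
Base-emitter loop: V_Th = I_B·R_Th + V_BE + (β+1)I_B·R_E, so I_B = (2.73 − 0.7) / (5.64 + 251×1.5) = 0.00532 mA.
I_C = β·I_B = 250×0.00532 = 1.33 mA, and I_E = (β+1)I_B = 1.34 mA.
V_CE = V_CC − I_C·R_C − I_E·R_E = 16 − 1.33×1.8 − 1.34×1.5 = 11.6 V.
V_CE = 11.6 V > 0.2 V confirms active-region operation.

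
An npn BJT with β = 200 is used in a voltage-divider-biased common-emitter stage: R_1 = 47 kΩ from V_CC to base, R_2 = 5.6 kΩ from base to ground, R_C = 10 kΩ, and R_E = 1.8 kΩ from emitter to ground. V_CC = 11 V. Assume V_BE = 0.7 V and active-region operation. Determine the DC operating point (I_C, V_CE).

I_C ≈ 0.26 mA, V_CE ≈ 8 V

Thevenize the base divider: V_Th = V_CC·R_2/(R_1+R_2) = 11×5.6/52.6 = 1.17 V, R_Th = R_1‖R_2 = 5 kΩ.
Base-emitter loop: V_Th = I_B·R_Th + V_BE + (β+1)I_B·R_E, so I_B = (1.17 − 0.7) / (5 + 201×1.8) = 0.00128 mA.
I_C = β·I_B = 200×0.00128 = 0.257 mA, and I_E = (β+1)I_B = 0.258 mA.
V_CE = V_CC − I_C·R_C − I_E·R_E = 11 − 0.257×10 − 0.258×1.8 = 7.97 V.
V_CE = 7.97 V > 0.2 V confirms active-region operation.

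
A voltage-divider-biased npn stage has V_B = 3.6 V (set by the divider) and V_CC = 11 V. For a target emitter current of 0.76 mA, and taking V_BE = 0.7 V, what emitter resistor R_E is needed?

V_E = V_B − V_BE = 3.6 − 0.7 = 2.9 V.
R_E = V_E / I_E = 2.9 / 0.76 = 3.82 kΩ.

R_E ≈ 3.8 kΩ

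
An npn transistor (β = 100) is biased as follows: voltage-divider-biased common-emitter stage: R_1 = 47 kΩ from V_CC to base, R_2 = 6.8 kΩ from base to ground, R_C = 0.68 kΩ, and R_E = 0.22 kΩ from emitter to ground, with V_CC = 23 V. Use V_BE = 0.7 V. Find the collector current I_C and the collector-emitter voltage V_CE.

I_C ≈ 7.8 mA, V_CE ≈ 16 V

Thevenize the base divider: V_Th = V_CC·R_2/(R_1+R_2) = 23×6.8/53.8 = 2.91 V, R_Th = R_1‖R_2 = 5.94 kΩ.
Base-emitter loop: V_Th = I_B·R_Th + V_BE + (β+1)I_B·R_E, so I_B = (2.91 − 0.7) / (5.94 + 101×0.22) = 0.0784 mA.
I_C = β·I_B = 100×0.0784 = 7.84 mA, and I_E = (β+1)I_B = 7.92 mA.
V_CE = V_CC − I_C·R_C − I_E·R_E = 23 − 7.84×0.68 − 7.92×0.22 = 15.9 V.
V_CE = 15.9 V > 0.2 V confirms active-region operation.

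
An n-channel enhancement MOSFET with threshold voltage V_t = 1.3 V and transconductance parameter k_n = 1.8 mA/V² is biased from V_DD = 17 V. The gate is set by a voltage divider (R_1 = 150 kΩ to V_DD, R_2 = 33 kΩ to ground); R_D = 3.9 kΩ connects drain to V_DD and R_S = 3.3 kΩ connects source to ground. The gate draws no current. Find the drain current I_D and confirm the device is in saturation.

I_D ≈ 0.35 mA

V_G = V_DD·R_2/(R_1+R_2) = 17×33/183 = 3.07 V.
Assume saturation: I_D = (k_n/2)(V_GS − V_t)² with V_GS = V_G − I_D·R_S = 3.07 − 3.3·I_D.
Substituting gives 9.8·I_D² − 11.5·I_D + 2.81 = 0, with roots I_D = 0.347 or 0.825 mA.
The root I_D = 0.825 mA gives V_GS = 0.342 V ≤ V_t, so take I_D = 0.347 mA.
Then V_GS = 1.92 V and V_DS = V_DD − I_D(R_D+R_S) = 17 − 0.347×7.2 = 14.5 V.
Saturation requires V_DS ≥ V_GS − V_t = 0.621 V; 14.5 ≥ 0.621 ✓.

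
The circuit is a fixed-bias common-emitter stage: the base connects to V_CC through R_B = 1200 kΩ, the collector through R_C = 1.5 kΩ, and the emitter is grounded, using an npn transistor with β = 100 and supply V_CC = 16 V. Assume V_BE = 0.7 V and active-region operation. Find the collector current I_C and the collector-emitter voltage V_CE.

Base loop: V_CC = I_B·R_B + V_BE, so I_B = (16 − 0.7)/1200 kΩ = 0.0128 mA.
In the active region I_C = β·I_B = 100 × 0.0128 = 1.28 mA.
Collector loop: V_CE = V_CC − I_C·R_C = 16 − 1.28×1.5 = 14.1 V.
Since V_CE = 14.1 V > V_CE(sat) ≈ 0.2 V, the transistor is in the active region as assumed.

I_C ≈ 1.3 mA, V_CE ≈ 14 V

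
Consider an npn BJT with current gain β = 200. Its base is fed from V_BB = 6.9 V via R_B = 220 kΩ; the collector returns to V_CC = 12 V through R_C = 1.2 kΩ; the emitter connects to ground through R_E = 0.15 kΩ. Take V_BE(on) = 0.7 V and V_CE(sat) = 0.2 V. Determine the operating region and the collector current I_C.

active; I_C ≈ 5 mA

Assume active. Base-emitter loop: I_B = (V_BB − V_BE)/(R_B + (β+1)R_E) = (6.9 − 0.7)/(220 + 201×0.15) = 0.0248 mA.
I_C = β·I_B = 200×0.0248 = 4.96 mA.
V_CE = V_CC − I_C·R_C − I_E·R_E = 12 − 4.96×1.2 − 4.98×0.15 = 5.3 V > V_CE(sat), so the active-region assumption holds.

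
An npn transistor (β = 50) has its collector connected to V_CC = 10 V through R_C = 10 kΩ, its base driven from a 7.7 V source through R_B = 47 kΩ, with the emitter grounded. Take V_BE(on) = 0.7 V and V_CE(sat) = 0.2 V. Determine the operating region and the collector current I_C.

saturation; I_C ≈ 0.98 mA

Assume active: I_B = (7.7 − 0.7)/47 = 0.149 mA, giving I_C = β·I_B = 7.45 mA.
But then V_CE = 10 − 7.45×10 = -64.5 V < V_CE(sat) = 0.2 V — impossible in the active region.
So the transistor is saturated. With V_CE = 0.2 V, I_C = (V_CC − 0.2)/R_C = 9.8/10 = 0.98 mA.
Check: β·I_B = 7.45 mA > I_C = 0.98 mA, confirming saturation.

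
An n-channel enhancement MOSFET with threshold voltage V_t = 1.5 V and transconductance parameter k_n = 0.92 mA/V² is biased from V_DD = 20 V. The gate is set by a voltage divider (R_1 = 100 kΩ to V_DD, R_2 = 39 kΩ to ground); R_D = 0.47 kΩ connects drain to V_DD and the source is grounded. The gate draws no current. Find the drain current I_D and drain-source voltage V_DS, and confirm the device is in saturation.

V_G = V_DD·R_2/(R_1+R_2) = 20×39/139 = 5.61 V. With the source grounded, V_GS = V_G = 5.61 V.
Assume saturation: I_D = (k_n/2)(V_GS − V_t)² = (0.92/2)×(5.61 − 1.5)² = 0.46×4.11² = 7.78 mA.
V_DS = V_DD − I_D·R_D = 20 − 7.78×0.47 = 16.3 V.
Saturation requires V_DS ≥ V_GS − V_t = 4.11 V; 16.3 ≥ 4.11 ✓.

I_D ≈ 7.8 mA, V_DS ≈ 16 V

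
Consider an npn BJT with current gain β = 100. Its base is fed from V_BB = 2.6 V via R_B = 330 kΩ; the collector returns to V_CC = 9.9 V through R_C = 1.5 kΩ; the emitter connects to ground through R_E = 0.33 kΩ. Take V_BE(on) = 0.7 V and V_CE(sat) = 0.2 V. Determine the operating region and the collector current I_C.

Assume active. Base-emitter loop: I_B = (V_BB − V_BE)/(R_B + (β+1)R_E) = (2.6 − 0.7)/(330 + 101×0.33) = 0.00523 mA.
I_C = β·I_B = 100×0.00523 = 0.523 mA.
V_CE = V_CC − I_C·R_C − I_E·R_E = 9.9 − 0.523×1.5 − 0.528×0.33 = 8.94 V > V_CE(sat), so the active-region assumption holds.

active; I_C ≈ 0.52 mA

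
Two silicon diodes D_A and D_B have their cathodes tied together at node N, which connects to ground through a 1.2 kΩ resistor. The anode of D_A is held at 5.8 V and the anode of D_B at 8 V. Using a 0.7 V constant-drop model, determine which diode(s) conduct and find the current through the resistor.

Only D_B conducts; I_R ≈ 6.1 mA

Assume both conduct. Then node N would need to be at both 5.8−0.7 = 5.1 V and 8−0.7 = 7.3 V, which is impossible.
Assume only D_B conducts: V_N = 8 − 0.7 = 7.3 V, so I_R = 7.3/1.2 = 6.08 mA.
Check D_A: its anode-to-cathode voltage is 5.8 − 7.3 = -1.5 V < 0.7 V, so it is off. The assumption is consistent.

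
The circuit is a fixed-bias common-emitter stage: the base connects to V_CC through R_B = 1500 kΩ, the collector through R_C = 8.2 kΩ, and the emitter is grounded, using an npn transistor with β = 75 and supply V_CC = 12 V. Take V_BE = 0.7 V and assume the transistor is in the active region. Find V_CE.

Base loop: V_CC = I_B·R_B + V_BE, so I_B = (12 − 0.7)/1500 kΩ = 0.00753 mA.
In the active region I_C = β·I_B = 75 × 0.00753 = 0.565 mA.
Collector loop: V_CE = V_CC − I_C·R_C = 12 − 0.565×8.2 = 7.37 V.
Since V_CE = 7.37 V > V_CE(sat) ≈ 0.2 V, the transistor is in the active region as assumed.

V_CE ≈ 7.4 V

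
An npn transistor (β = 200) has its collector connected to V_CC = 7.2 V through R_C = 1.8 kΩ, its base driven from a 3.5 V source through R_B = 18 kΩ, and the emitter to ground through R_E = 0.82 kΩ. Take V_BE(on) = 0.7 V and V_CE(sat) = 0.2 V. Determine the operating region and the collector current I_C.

saturation; I_C ≈ 2.7 mA

Assume active: I_B = (3.5 − 0.7)/(18 + 201×0.82) = 0.0153 mA, I_C = β·I_B = 3.06 mA.
Then V_CE = 7.2 − 3.06×1.8 − 3.08×0.82 = -0.838 V < 0.2 V — the active assumption fails.
Re-solve with V_CE = 0.2 V. KCL at the emitter: V_E/R_E = (V_BB−0.7−V_E)/R_B + (V_CC−0.2−V_E)/R_C, giving V_E = 2.21 V.
I_C = (V_CC − 0.2 − V_E)/R_C = (7 − 2.21)/1.8 = 2.66 mA.
Check: I_B = (2.8 − 2.21)/18 = 0.0328 mA, and β·I_B = 6.56 mA > I_C, confirming saturation.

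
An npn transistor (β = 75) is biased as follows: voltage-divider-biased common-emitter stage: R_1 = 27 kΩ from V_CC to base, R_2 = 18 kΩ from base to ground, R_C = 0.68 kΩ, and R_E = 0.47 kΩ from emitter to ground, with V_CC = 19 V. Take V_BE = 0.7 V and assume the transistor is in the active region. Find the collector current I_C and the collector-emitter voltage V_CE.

I_C ≈ 11 mA, V_CE ≈ 6.1 V

Thevenize the base divider: V_Th = V_CC·R_2/(R_1+R_2) = 19×18/45 = 7.6 V, R_Th = R_1‖R_2 = 10.8 kΩ.
Base-emitter loop: V_Th = I_B·R_Th + V_BE + (β+1)I_B·R_E, so I_B = (7.6 − 0.7) / (10.8 + 76×0.47) = 0.148 mA.
I_C = β·I_B = 75×0.148 = 11.1 mA, and I_E = (β+1)I_B = 11.3 mA.
V_CE = V_CC − I_C·R_C − I_E·R_E = 19 − 11.1×0.68 − 11.3×0.47 = 6.14 V.
V_CE = 6.14 V > 0.2 V confirms active-region operation.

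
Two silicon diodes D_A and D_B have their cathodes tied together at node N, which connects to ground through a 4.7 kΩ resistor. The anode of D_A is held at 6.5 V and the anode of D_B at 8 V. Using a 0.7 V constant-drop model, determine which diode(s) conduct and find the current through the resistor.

Assume both conduct. Then node N would need to be at both 6.5−0.7 = 5.8 V and 8−0.7 = 7.3 V, which is impossible.
Assume only D_B conducts: V_N = 8 − 0.7 = 7.3 V, so I_R = 7.3/4.7 = 1.55 mA.
Check D_A: its anode-to-cathode voltage is 6.5 − 7.3 = -0.8 V < 0.7 V, so it is off. The assumption is consistent.

Only D_B conducts; I_R ≈ 1.6 mA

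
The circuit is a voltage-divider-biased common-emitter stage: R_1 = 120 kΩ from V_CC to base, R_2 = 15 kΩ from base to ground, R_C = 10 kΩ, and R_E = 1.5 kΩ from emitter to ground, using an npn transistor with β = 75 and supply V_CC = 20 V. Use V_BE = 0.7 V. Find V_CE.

Thevenize the base divider: V_Th = V_CC·R_2/(R_1+R_2) = 20×15/135 = 2.22 V, R_Th = R_1‖R_2 = 13.3 kΩ.
Base-emitter loop: V_Th = I_B·R_Th + V_BE + (β+1)I_B·R_E, so I_B = (2.22 − 0.7) / (13.3 + 76×1.5) = 0.012 mA.
I_C = β·I_B = 75×0.012 = 0.897 mA, and I_E = (β+1)I_B = 0.909 mA.
V_CE = V_CC − I_C·R_C − I_E·R_E = 20 − 0.897×10 − 0.909×1.5 = 9.67 V.
V_CE = 9.67 V > 0.2 V confirms active-region operation.

V_CE ≈ 9.7 V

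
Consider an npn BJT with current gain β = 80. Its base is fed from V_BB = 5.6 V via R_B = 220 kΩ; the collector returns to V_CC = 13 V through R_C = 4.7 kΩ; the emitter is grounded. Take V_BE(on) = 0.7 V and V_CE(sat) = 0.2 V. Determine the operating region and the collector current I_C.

active; I_C ≈ 1.8 mA

Assume active. Base-emitter loop: I_B = (V_BB − V_BE)/R_B = (5.6 − 0.7)/220 = 0.0223 mA.
I_C = β·I_B = 80×0.0223 = 1.78 mA.
V_CE = V_CC − I_C·R_C = 13 − 1.78×4.7 = 4.63 V > V_CE(sat), so the active-region assumption holds.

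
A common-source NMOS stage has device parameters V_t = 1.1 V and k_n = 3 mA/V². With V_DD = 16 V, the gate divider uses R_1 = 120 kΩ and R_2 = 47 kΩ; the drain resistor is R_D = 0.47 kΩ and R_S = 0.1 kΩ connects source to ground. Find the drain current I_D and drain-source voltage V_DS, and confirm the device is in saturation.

I_D ≈ 9.2 mA, V_DS ≈ 11 V

V_G = V_DD·R_2/(R_1+R_2) = 16×47/167 = 4.5 V.
Assume saturation: I_D = (k_n/2)(V_GS − V_t)² with V_GS = V_G − I_D·R_S = 4.5 − 0.1·I_D.
Substituting gives 0.015·I_D² − 2.02·I_D + 17.4 = 0, with roots I_D = 9.23 or 125 mA.
The root I_D = 125 mA gives V_GS = -8.05 V ≤ V_t, so take I_D = 9.23 mA.
Then V_GS = 3.58 V and V_DS = V_DD − I_D(R_D+R_S) = 16 − 9.23×0.57 = 10.7 V.
Saturation requires V_DS ≥ V_GS − V_t = 2.48 V; 10.7 ≥ 2.48 ✓.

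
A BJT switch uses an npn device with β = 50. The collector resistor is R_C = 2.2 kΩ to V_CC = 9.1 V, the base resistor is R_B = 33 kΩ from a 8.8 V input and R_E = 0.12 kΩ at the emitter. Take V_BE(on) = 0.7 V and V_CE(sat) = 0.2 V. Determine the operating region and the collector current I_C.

Assume active: I_B = (8.8 − 0.7)/(33 + 51×0.12) = 0.207 mA, I_C = β·I_B = 10.4 mA.
Then V_CE = 9.1 − 10.4×2.2 − 10.6×0.12 = -14.9 V < 0.2 V — the active assumption fails.
Re-solve with V_CE = 0.2 V. KCL at the emitter: V_E/R_E = (V_BB−0.7−V_E)/R_B + (V_CC−0.2−V_E)/R_C, giving V_E = 0.487 V.
I_C = (V_CC − 0.2 − V_E)/R_C = (8.9 − 0.487)/2.2 = 3.82 mA.
Check: I_B = (8.1 − 0.487)/33 = 0.231 mA, and β·I_B = 11.5 mA > I_C, confirming saturation.

saturation; I_C ≈ 3.8 mA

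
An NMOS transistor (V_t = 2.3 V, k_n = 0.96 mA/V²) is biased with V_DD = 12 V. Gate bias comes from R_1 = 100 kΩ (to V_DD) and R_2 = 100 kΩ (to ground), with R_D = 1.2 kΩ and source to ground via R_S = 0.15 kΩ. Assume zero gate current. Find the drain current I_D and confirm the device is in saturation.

V_G = V_DD·R_2/(R_1+R_2) = 12×100/200 = 6 V.
Assume saturation: I_D = (k_n/2)(V_GS − V_t)² with V_GS = V_G − I_D·R_S = 6 − 0.15·I_D.
Substituting gives 0.0108·I_D² − 1.53·I_D + 6.57 = 0, with roots I_D = 4.43 or 138 mA.
The root I_D = 138 mA gives V_GS = -14.6 V ≤ V_t, so take I_D = 4.43 mA.
Then V_GS = 5.34 V and V_DS = V_DD − I_D(R_D+R_S) = 12 − 4.43×1.35 = 6.03 V.
Saturation requires V_DS ≥ V_GS − V_t = 3.04 V; 6.03 ≥ 3.04 ✓.

I_D ≈ 4.4 mA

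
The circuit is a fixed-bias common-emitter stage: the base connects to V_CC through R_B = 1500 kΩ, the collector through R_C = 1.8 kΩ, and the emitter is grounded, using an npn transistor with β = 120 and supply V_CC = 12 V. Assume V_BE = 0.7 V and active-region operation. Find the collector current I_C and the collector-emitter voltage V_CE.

I_C ≈ 0.9 mA, V_CE ≈ 10 V

Base loop: V_CC = I_B·R_B + V_BE, so I_B = (12 − 0.7)/1500 kΩ = 0.00753 mA.
In the active region I_C = β·I_B = 120 × 0.00753 = 0.904 mA.
Collector loop: V_CE = V_CC − I_C·R_C = 12 − 0.904×1.8 = 10.4 V.
Since V_CE = 10.4 V > V_CE(sat) ≈ 0.2 V, the transistor is in the active region as assumed.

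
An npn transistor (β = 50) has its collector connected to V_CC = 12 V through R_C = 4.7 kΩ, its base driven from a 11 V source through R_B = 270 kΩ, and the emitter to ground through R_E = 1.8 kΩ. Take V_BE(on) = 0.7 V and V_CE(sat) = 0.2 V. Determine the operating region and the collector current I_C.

Assume active. Base-emitter loop: I_B = (V_BB − V_BE)/(R_B + (β+1)R_E) = (11 − 0.7)/(270 + 51×1.8) = 0.0285 mA.
I_C = β·I_B = 50×0.0285 = 1.42 mA.
V_CE = V_CC − I_C·R_C − I_E·R_E = 12 − 1.42×4.7 − 1.45×1.8 = 2.7 V > V_CE(sat), so the active-region assumption holds.

active; I_C ≈ 1.4 mA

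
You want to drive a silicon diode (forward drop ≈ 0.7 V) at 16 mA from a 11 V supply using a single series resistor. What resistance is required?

The resistor drops V_S − V_D = 11 − 0.7 = 10.3 V at 16 mA.
R = 10.3 V / 16 mA = 0.644 kΩ.

R ≈ 0.64 kΩ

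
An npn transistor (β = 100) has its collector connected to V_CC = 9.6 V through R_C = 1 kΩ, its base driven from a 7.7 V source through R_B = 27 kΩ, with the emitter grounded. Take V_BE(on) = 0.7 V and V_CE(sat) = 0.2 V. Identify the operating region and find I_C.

Assume active: I_B = (7.7 − 0.7)/27 = 0.259 mA, giving I_C = β·I_B = 25.9 mA.
But then V_CE = 9.6 − 25.9×1 = -16.3 V < V_CE(sat) = 0.2 V — impossible in the active region.
So the transistor is saturated. With V_CE = 0.2 V, I_C = (V_CC − 0.2)/R_C = 9.4/1 = 9.4 mA.
Check: β·I_B = 25.9 mA > I_C = 9.4 mA, confirming saturation.

saturation; I_C ≈ 9.4 mA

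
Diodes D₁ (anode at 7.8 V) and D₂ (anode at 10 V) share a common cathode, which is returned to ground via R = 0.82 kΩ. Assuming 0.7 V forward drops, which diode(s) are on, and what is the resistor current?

Assume both conduct. Then node N would need to be at both 7.8−0.7 = 7.1 V and 10−0.7 = 9.3 V, which is impossible.
Assume only D₂ conducts: V_N = 10 − 0.7 = 9.3 V, so I_R = 9.3/0.82 = 11.3 mA.
Check D₁: its anode-to-cathode voltage is 7.8 − 9.3 = -1.5 V < 0.7 V, so it is off. The assumption is consistent.

Only D₂ conducts; I_R ≈ 11 mA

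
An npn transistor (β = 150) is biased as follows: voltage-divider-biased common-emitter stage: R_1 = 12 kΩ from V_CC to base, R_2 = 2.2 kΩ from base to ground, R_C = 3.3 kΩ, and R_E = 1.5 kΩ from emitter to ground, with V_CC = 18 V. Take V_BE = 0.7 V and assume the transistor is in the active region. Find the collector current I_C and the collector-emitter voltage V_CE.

Thevenize the base divider: V_Th = V_CC·R_2/(R_1+R_2) = 18×2.2/14.2 = 2.79 V, R_Th = R_1‖R_2 = 1.86 kΩ.
Base-emitter loop: V_Th = I_B·R_Th + V_BE + (β+1)I_B·R_E, so I_B = (2.79 − 0.7) / (1.86 + 151×1.5) = 0.00915 mA.
I_C = β·I_B = 150×0.00915 = 1.37 mA, and I_E = (β+1)I_B = 1.38 mA.
V_CE = V_CC − I_C·R_C − I_E·R_E = 18 − 1.37×3.3 − 1.38×1.5 = 11.4 V.
V_CE = 11.4 V > 0.2 V confirms active-region operation.

I_C ≈ 1.4 mA, V_CE ≈ 11 V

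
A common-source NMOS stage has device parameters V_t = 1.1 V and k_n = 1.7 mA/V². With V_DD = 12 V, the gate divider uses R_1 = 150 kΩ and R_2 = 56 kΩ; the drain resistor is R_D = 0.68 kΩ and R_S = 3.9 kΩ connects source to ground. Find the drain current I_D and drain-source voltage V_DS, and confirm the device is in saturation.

V_G = V_DD·R_2/(R_1+R_2) = 12×56/206 = 3.26 V.
Assume saturation: I_D = (k_n/2)(V_GS − V_t)² with V_GS = V_G − I_D·R_S = 3.26 − 3.9·I_D.
Substituting gives 12.9·I_D² − 15.3·I_D + 3.97 = 0, with roots I_D = 0.382 or 0.804 mA.
The root I_D = 0.804 mA gives V_GS = 0.128 V ≤ V_t, so take I_D = 0.382 mA.
Then V_GS = 1.77 V and V_DS = V_DD − I_D(R_D+R_S) = 12 − 0.382×4.58 = 10.2 V.
Saturation requires V_DS ≥ V_GS − V_t = 0.671 V; 10.2 ≥ 0.671 ✓.

I_D ≈ 0.38 mA, V_DS ≈ 10 V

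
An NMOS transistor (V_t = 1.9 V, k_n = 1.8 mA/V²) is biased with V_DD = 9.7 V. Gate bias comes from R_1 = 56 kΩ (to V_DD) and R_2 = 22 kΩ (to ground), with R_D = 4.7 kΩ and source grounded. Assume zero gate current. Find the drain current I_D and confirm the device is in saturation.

V_G = V_DD·R_2/(R_1+R_2) = 9.7×22/78 = 2.74 V. With the source grounded, V_GS = V_G = 2.74 V.
Assume saturation: I_D = (k_n/2)(V_GS − V_t)² = (1.8/2)×(2.74 − 1.9)² = 0.9×0.836² = 0.629 mA.
V_DS = V_DD − I_D·R_D = 9.7 − 0.629×4.7 = 6.74 V.
Saturation requires V_DS ≥ V_GS − V_t = 0.836 V; 6.74 ≥ 0.836 ✓.

I_D ≈ 0.63 mA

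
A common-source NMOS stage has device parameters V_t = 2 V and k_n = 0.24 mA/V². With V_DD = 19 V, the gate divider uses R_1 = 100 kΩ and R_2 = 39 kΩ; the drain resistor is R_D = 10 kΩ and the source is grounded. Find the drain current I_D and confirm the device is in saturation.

V_G = V_DD·R_2/(R_1+R_2) = 19×39/139 = 5.33 V. With the source grounded, V_GS = V_G = 5.33 V.
Assume saturation: I_D = (k_n/2)(V_GS − V_t)² = (0.24/2)×(5.33 − 2)² = 0.12×3.33² = 1.33 mA.
V_DS = V_DD − I_D·R_D = 19 − 1.33×10 = 5.69 V.
Saturation requires V_DS ≥ V_GS − V_t = 3.33 V; 5.69 ≥ 3.33 ✓.

I_D ≈ 1.3 mA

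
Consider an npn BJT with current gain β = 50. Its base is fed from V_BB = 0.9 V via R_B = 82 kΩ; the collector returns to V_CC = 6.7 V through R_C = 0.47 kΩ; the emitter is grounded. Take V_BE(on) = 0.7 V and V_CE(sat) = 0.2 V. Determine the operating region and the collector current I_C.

active; I_C ≈ 0.12 mA

Assume active. Base-emitter loop: I_B = (V_BB − V_BE)/R_B = (0.9 − 0.7)/82 = 0.00244 mA.
I_C = β·I_B = 50×0.00244 = 0.122 mA.
V_CE = V_CC − I_C·R_C = 6.7 − 0.122×0.47 = 6.64 V > V_CE(sat), so the active-region assumption holds.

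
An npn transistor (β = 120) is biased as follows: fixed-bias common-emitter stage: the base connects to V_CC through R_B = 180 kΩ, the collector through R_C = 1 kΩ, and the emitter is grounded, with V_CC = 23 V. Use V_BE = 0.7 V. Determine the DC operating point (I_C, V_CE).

I_C ≈ 15 mA, V_CE ≈ 8.1 V

Base loop: V_CC = I_B·R_B + V_BE, so I_B = (23 − 0.7)/180 kΩ = 0.124 mA.
In the active region I_C = β·I_B = 120 × 0.124 = 14.9 mA.
Collector loop: V_CE = V_CC − I_C·R_C = 23 − 14.9×1 = 8.13 V.
Since V_CE = 8.13 V > V_CE(sat) ≈ 0.2 V, the transistor is in the active region as assumed.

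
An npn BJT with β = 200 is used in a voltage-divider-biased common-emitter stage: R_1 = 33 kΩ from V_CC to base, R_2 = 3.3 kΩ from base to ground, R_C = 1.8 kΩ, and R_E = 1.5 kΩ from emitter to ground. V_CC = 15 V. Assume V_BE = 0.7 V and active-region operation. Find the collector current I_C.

I_C ≈ 0.44 mA

Thevenize the base divider: V_Th = V_CC·R_2/(R_1+R_2) = 15×3.3/36.3 = 1.36 V, R_Th = R_1‖R_2 = 3 kΩ.
Base-emitter loop: V_Th = I_B·R_Th + V_BE + (β+1)I_B·R_E, so I_B = (1.36 − 0.7) / (3 + 201×1.5) = 0.00218 mA.
I_C = β·I_B = 200×0.00218 = 0.436 mA, and I_E = (β+1)I_B = 0.438 mA.
V_CE = V_CC − I_C·R_C − I_E·R_E = 15 − 0.436×1.8 − 0.438×1.5 = 13.6 V.
V_CE = 13.6 V > 0.2 V confirms active-region operation.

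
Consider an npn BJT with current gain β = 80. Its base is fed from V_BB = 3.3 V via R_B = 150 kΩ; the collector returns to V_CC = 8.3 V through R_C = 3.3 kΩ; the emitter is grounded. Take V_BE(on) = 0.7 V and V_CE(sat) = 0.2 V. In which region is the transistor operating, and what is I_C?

active; I_C ≈ 1.4 mA

Assume active. Base-emitter loop: I_B = (V_BB − V_BE)/R_B = (3.3 − 0.7)/150 = 0.0173 mA.
I_C = β·I_B = 80×0.0173 = 1.39 mA.
V_CE = V_CC − I_C·R_C = 8.3 − 1.39×3.3 = 3.72 V > V_CE(sat), so the active-region assumption holds.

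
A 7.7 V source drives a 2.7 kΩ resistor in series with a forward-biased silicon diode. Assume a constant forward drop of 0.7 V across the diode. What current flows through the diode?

I ≈ 2.6 mA

KVL around the loop: 7.7 = V_D + I·R = 0.7 + I × 2.7 kΩ.
So I = (7.7 − 0.7) / 2.7 kΩ = 7 / 2.7 = 2.59 mA.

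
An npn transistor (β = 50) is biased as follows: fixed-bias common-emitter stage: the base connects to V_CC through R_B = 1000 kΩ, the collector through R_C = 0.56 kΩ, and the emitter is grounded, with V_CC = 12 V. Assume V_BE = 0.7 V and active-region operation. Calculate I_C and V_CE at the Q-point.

I_C ≈ 0.57 mA, V_CE ≈ 12 V

Base loop: V_CC = I_B·R_B + V_BE, so I_B = (12 − 0.7)/1000 kΩ = 0.0113 mA.
In the active region I_C = β·I_B = 50 × 0.0113 = 0.565 mA.
Collector loop: V_CE = V_CC − I_C·R_C = 12 − 0.565×0.56 = 11.7 V.
Since V_CE = 11.7 V > V_CE(sat) ≈ 0.2 V, the transistor is in the active region as assumed.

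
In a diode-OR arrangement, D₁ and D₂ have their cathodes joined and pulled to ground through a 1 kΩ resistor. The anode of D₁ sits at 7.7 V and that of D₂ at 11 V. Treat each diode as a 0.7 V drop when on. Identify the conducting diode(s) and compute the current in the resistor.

Only D₂ conducts; I_R ≈ 10 mA

Assume both conduct. Then node N would need to be at both 7.7−0.7 = 7 V and 11−0.7 = 10.3 V, which is impossible.
Assume only D₂ conducts: V_N = 11 − 0.7 = 10.3 V, so I_R = 10.3/1 = 10.3 mA.
Check D₁: its anode-to-cathode voltage is 7.7 − 10.3 = -2.6 V < 0.7 V, so it is off. The assumption is consistent.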